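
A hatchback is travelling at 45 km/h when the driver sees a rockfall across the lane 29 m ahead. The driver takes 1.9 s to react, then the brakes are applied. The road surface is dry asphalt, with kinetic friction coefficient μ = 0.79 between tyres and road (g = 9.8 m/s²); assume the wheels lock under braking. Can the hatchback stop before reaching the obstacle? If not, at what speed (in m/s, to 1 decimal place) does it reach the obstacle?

No — it strikes the obstacle at 8.7 m/s

45 km/h ÷ 3.6 = 12.5000 m/s.
a = μg = 0.79 × 9.8 = 7.742 m/s².
Reaction distance = 12.5000 × 1.9 = 23.750 m.
Braking distance needed to stop: v²/(2a) = 156.250 / 15.484 = 10.091 m, so total needed = 23.750 + 10.091 = 33.841 m > 29 m — it cannot stop.
Distance remaining when braking begins: 29 − 23.750 = 5.250 m.
v² = v₀² − 2a·d = 156.250 − 2 × 7.742 × 5.250 = 74.959 m²/s².
v = √74.959 = 8.658 m/s.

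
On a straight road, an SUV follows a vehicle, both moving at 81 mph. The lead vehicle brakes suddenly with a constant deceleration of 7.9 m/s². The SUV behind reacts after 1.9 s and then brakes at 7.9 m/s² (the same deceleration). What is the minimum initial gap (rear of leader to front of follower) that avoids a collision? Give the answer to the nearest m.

Minimum gap ≈ 69 m

81 mph × 0.44704 = 36.2102 m/s.
Leader travels v²/(2a_L) = 1311.179 / 15.800 = 82.986 m before stopping.
Follower covers v·t_r = 36.2102 × 1.9 = 68.799 m while reacting, then v²/(2a_F) = 1311.179 / 15.800 = 82.986 m while braking, for a total of 68.799 + 82.986 = 151.785 m.
Since a_F ≤ a_L and the follower starts braking later, the follower is never slower than the leader, so the closest approach is when both have stopped.
Minimum gap = 151.785 − 82.986 = 68.799 m.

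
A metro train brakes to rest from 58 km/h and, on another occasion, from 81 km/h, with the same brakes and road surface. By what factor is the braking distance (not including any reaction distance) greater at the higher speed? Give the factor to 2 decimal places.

Factor ≈ 1.95

Braking distance d = v²/(2a), so with a fixed, d ∝ v².
Factor = (81/58)² = 1.3966² = 1.9505.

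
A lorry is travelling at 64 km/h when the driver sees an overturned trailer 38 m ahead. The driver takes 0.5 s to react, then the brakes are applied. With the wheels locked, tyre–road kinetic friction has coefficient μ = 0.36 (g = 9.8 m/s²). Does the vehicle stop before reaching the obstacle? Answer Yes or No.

64 km/h ÷ 3.6 = 17.7778 m/s.
a = μg = 0.36 × 9.8 = 3.528 m/s².
Reaction distance = 17.7778 × 0.5 = 8.889 m.
Braking distance = v²/(2a) = 316.050 / 7.056 = 44.792 m.
Total stopping distance = 8.889 + 44.792 = 53.681 m, vs 38 m available — it cannot stop in time and overshoots by 53.681 − 38 = 15.681 m.

No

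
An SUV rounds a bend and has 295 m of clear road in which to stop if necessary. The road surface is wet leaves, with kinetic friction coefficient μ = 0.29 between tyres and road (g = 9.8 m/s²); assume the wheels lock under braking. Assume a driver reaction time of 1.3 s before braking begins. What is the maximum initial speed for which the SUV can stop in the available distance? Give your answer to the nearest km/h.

a = μg = 0.29 × 9.8 = 2.842 m/s².
Stopping distance: v·t_r + v²/(2a) = 295 with t_r = 1.3 s and a = 2.842 m/s².
So v² + 7.389 v − 1676.78 = 0.
Positive root: v = −a·t_r + √((a·t_r)² + 2a·d) = −3.695 + √(13.653 + 1676.78) = 37.4199 m/s.
37.4199 m/s × 3.6 = 134.712 km/h.

Maximum speed ≈ 135 km/h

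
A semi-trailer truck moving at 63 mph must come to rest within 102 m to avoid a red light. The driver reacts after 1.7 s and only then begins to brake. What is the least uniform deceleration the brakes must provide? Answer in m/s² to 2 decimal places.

63 mph × 0.44704 = 28.1635 m/s.
Distance covered during reaction = 28.1635 × 1.7 = 47.878 m.
Distance available for braking: 102 − 47.878 = 54.122 m.
v² = 2a·d ⇒ a = v²/(2d) = 28.1635² / (2 × 54.122) = 793.183 / 108.244 = 7.3277 m/s².

Required deceleration ≈ 7.33 m/s²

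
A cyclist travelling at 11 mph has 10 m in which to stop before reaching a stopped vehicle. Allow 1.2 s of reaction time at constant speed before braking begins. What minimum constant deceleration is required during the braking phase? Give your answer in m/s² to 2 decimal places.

Required deceleration ≈ 2.95 m/s²

11 mph × 0.44704 = 4.9174 m/s.
Distance covered during reaction = 4.9174 × 1.2 = 5.901 m.
Distance available for braking: 10 − 5.901 = 4.099 m.
v² = 2a·d ⇒ a = v²/(2d) = 4.9174² / (2 × 4.099) = 24.181 / 8.198 = 2.9496 m/s².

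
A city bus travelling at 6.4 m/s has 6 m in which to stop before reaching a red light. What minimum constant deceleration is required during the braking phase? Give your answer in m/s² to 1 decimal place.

Required deceleration ≈ 3.4 m/s²

v² = 2a·d ⇒ a = v²/(2d) = 6.4000² / (2 × 6.000) = 40.960 / 12.000 = 3.4133 m/s².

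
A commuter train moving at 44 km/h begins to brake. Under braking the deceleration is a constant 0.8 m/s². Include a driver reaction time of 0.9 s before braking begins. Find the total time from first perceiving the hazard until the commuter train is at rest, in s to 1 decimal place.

44 km/h ÷ 3.6 = 12.2222 m/s.
Braking time = v/a = 12.2222 / 0.800 = 15.278 s.
Total = 0.9 + 15.278 = 16.178 s.

Total time ≈ 16.2 s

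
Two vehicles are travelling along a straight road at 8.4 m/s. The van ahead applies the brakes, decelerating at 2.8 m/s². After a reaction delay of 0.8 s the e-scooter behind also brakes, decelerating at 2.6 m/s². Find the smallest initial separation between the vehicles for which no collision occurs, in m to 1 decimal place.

Leader travels v²/(2a_L) = 70.560 / 5.600 = 12.600 m before stopping.
Follower covers v·t_r = 8.4000 × 0.8 = 6.720 m while reacting, then v²/(2a_F) = 70.560 / 5.200 = 13.569 m while braking, for a total of 6.720 + 13.569 = 20.289 m.
Since a_F ≤ a_L and the follower starts braking later, the follower is never slower than the leader, so the closest approach is when both have stopped.
Minimum gap = 20.289 − 12.600 = 7.689 m.

Minimum gap ≈ 7.7 m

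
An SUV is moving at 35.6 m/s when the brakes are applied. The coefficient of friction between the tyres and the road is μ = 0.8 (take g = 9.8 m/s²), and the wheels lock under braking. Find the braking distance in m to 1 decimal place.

a = μg = 0.8 × 9.8 = 7.840 m/s².
Braking distance = v²/(2a) = 35.6000² / (2 × 7.840) = 1267.360 / 15.680 = 80.827 m.

Braking distance ≈ 80.8 m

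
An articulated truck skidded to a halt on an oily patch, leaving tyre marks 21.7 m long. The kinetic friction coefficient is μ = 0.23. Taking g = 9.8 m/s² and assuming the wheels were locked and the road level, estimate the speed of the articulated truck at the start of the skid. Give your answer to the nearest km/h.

Deceleration a = μg = 0.23 × 9.8 = 2.254 m/s².
v = √(2a·d) = √(2 × 2.254 × 21.7) = √97.824 = 9.8906 m/s.
= 9.8906 × 3.6 = 35.606 km/h.

Initial speed ≈ 36 km/h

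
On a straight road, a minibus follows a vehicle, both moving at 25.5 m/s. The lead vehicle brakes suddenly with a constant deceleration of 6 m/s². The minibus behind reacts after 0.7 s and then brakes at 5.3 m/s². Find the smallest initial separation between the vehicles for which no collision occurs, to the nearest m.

Minimum gap ≈ 25 m

Leader travels v²/(2a_L) = 650.250 / 12.000 = 54.188 m before stopping.
Follower covers v·t_r = 25.5000 × 0.7 = 17.850 m while reacting, then v²/(2a_F) = 650.250 / 10.600 = 61.344 m while braking, for a total of 17.850 + 61.344 = 79.194 m.
Since a_F ≤ a_L and the follower starts braking later, the follower is never slower than the leader, so the closest approach is when both have stopped.
Minimum gap = 79.194 − 54.188 = 25.006 m.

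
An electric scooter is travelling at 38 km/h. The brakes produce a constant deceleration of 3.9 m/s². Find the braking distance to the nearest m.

38 km/h ÷ 3.6 = 10.5556 m/s.
Braking distance = v²/(2a) = 10.5556² / (2 × 3.900) = 111.421 / 7.800 = 14.285 m.

Braking distance ≈ 14 m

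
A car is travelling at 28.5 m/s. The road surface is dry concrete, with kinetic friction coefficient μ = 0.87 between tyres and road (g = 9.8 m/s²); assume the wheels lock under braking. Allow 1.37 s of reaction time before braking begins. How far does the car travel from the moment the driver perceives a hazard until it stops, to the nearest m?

a = μg = 0.87 × 9.8 = 8.526 m/s².
Reaction distance = v·t_r = 28.5000 × 1.37 = 39.045 m.
Braking distance = v²/(2a) = 28.5000² / (2 × 8.526) = 812.250 / 17.052 = 47.634 m.
Total = 39.045 + 47.634 = 86.679 m.

Total stopping distance ≈ 87 m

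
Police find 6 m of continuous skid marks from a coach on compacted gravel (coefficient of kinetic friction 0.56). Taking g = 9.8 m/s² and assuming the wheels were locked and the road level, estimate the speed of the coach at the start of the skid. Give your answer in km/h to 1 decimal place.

Deceleration a = μg = 0.56 × 9.8 = 5.488 m/s².
v = √(2a·d) = √(2 × 5.488 × 6) = √65.856 = 8.1152 m/s.
= 8.1152 × 3.6 = 29.215 km/h.

Initial speed ≈ 29.2 km/h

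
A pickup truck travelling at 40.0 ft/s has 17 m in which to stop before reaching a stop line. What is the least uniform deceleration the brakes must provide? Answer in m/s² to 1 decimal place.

40 ft/s × 0.3048 = 12.1920 m/s.
v² = 2a·d ⇒ a = v²/(2d) = 12.1920² / (2 × 17.000) = 148.645 / 34.000 = 4.3719 m/s².

Required deceleration ≈ 4.4 m/s²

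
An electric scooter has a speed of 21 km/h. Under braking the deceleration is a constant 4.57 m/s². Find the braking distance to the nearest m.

21 km/h ÷ 3.6 = 5.8333 m/s.
Braking distance = v²/(2a) = 5.8333² / (2 × 4.570) = 34.027 / 9.140 = 3.723 m.

Braking distance ≈ 4 m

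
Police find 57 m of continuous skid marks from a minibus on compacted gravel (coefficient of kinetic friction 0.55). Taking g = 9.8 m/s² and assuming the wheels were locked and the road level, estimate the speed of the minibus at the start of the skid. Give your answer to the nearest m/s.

Deceleration a = μg = 0.55 × 9.8 = 5.390 m/s².
v = √(2a·d) = √(2 × 5.390 × 57) = √614.460 = 24.7883 m/s.

Initial speed ≈ 25 m/s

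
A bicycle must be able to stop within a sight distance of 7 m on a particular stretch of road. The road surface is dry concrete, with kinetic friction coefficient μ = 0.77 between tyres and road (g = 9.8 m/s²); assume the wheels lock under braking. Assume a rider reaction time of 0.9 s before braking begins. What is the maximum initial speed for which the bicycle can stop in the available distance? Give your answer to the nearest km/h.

a = μg = 0.77 × 9.8 = 7.546 m/s².
Stopping distance: v·t_r + v²/(2a) = 7 with t_r = 0.9 s and a = 7.546 m/s².
So v² + 13.583 v − 105.64 = 0.
Positive root: v = −a·t_r + √((a·t_r)² + 2a·d) = −6.791 + √(46.118 + 105.64) = 5.5280 m/s.
5.5280 m/s × 3.6 = 19.901 km/h.

Maximum speed ≈ 20 km/h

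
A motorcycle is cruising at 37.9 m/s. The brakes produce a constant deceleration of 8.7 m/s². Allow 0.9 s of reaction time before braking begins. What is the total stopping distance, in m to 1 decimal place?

Total stopping distance ≈ 116.7 m

Reaction distance = v·t_r = 37.9000 × 0.9 = 34.110 m.
Braking distance = v²/(2a) = 37.9000² / (2 × 8.700) = 1436.410 / 17.400 = 82.552 m.
Total = 34.110 + 82.552 = 116.662 m.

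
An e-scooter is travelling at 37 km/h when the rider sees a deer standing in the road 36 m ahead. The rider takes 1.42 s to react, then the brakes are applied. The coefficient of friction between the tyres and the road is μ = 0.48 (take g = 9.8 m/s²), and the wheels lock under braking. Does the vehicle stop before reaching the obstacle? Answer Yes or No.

Yes

37 km/h ÷ 3.6 = 10.2778 m/s.
a = μg = 0.48 × 9.8 = 4.704 m/s².
Reaction distance = 10.2778 × 1.42 = 14.594 m.
Braking distance = v²/(2a) = 105.633 / 9.408 = 11.228 m.
Total stopping distance = 14.594 + 11.228 = 25.822 m, vs 36 m available — it stops with 36 − 25.822 = 10.178 m to spare.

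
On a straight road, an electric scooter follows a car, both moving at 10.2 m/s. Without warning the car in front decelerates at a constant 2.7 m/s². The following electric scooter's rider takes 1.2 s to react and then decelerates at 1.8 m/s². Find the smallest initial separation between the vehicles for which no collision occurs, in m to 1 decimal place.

Leader travels v²/(2a_L) = 104.040 / 5.400 = 19.267 m before stopping.
Follower covers v·t_r = 10.2000 × 1.2 = 12.240 m while reacting, then v²/(2a_F) = 104.040 / 3.600 = 28.900 m while braking, for a total of 12.240 + 28.900 = 41.140 m.
Since a_F ≤ a_L and the follower starts braking later, the follower is never slower than the leader, so the closest approach is when both have stopped.
Minimum gap = 41.140 − 19.267 = 21.873 m.

Minimum gap ≈ 21.9 m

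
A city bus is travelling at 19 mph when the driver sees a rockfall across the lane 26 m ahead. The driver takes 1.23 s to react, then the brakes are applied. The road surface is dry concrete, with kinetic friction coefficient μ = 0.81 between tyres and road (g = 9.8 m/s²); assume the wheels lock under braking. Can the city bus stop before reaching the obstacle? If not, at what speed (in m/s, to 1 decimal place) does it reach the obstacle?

Yes — it stops about 11.0 m short of the obstacle, so it never reaches it

19 mph × 0.44704 = 8.4938 m/s.
a = μg = 0.81 × 9.8 = 7.938 m/s².
Reaction distance = 8.4938 × 1.23 = 10.447 m.
Braking distance = v²/(2a) = 72.145 / 15.876 = 4.544 m.
Total stopping distance = 10.447 + 4.544 = 14.991 m, vs 26 m available — it stops with 26 − 14.991 = 11.009 m to spare.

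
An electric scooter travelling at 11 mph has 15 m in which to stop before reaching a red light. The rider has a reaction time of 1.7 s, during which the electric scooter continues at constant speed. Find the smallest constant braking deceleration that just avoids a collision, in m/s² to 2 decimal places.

Required deceleration ≈ 1.82 m/s²

11 mph × 0.44704 = 4.9174 m/s.
Distance covered during reaction = 4.9174 × 1.7 = 8.360 m.
Distance available for braking: 15 − 8.360 = 6.640 m.
v² = 2a·d ⇒ a = v²/(2d) = 4.9174² / (2 × 6.640) = 24.181 / 13.280 = 1.8209 m/s².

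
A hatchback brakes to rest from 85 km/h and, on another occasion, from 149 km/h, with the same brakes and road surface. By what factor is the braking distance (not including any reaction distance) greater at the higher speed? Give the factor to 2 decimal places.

Factor ≈ 3.07

Braking distance d = v²/(2a), so with a fixed, d ∝ v².
Factor = (149/85)² = 1.7529² = 3.0727.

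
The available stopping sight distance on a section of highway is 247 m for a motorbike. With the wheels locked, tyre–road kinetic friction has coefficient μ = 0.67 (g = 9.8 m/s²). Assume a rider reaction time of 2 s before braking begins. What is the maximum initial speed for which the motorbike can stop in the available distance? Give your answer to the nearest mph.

a = μg = 0.67 × 9.8 = 6.566 m/s².
Stopping distance: v·t_r + v²/(2a) = 247 with t_r = 2 s and a = 6.566 m/s².
So v² + 26.264 v − 3243.60 = 0.
Positive root: v = −a·t_r + √((a·t_r)² + 2a·d) = −13.132 + √(172.449 + 3243.60) = 45.3150 m/s.
45.3150 m/s ÷ 0.44704 = 101.367 mph.

Maximum speed ≈ 101 mph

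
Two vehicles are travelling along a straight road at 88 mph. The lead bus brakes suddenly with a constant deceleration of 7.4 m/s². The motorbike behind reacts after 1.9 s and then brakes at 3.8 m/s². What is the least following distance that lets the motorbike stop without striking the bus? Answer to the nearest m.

88 mph × 0.44704 = 39.3395 m/s.
Leader travels v²/(2a_L) = 1547.596 / 14.800 = 104.567 m before stopping.
Follower covers v·t_r = 39.3395 × 1.9 = 74.745 m while reacting, then v²/(2a_F) = 1547.596 / 7.600 = 203.631 m while braking, for a total of 74.745 + 203.631 = 278.376 m.
Since a_F ≤ a_L and the follower starts braking later, the follower is never slower than the leader, so the closest approach is when both have stopped.
Minimum gap = 278.376 − 104.567 = 173.809 m.

Minimum gap ≈ 174 m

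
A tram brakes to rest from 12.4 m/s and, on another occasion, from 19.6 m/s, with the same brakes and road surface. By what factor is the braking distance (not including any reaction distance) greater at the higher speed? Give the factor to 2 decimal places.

Factor ≈ 2.50

Braking distance d = v²/(2a), so with a fixed, d ∝ v².
Factor = (19.6/12.4)² = 1.5806² = 2.4983.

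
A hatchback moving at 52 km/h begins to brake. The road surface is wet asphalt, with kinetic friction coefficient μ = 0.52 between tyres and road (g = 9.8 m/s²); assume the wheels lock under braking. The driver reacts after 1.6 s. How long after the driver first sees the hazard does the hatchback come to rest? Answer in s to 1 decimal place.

Total time ≈ 4.4 s

52 km/h ÷ 3.6 = 14.4444 m/s.
a = μg = 0.52 × 9.8 = 5.096 m/s².
Braking time = v/a = 14.4444 / 5.096 = 2.834 s.
Total = 1.6 + 2.834 = 4.434 s.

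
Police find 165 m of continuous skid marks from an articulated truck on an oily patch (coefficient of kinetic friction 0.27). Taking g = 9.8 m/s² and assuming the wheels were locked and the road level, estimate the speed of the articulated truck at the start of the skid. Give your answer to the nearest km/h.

Initial speed ≈ 106 km/h

Deceleration a = μg = 0.27 × 9.8 = 2.646 m/s².
v = √(2a·d) = √(2 × 2.646 × 165) = √873.180 = 29.5496 m/s.
= 29.5496 × 3.6 = 106.379 km/h.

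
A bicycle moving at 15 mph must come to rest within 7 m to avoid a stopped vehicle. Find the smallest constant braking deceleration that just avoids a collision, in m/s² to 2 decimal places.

15 mph × 0.44704 = 6.7056 m/s.
v² = 2a·d ⇒ a = v²/(2d) = 6.7056² / (2 × 7.000) = 44.965 / 14.000 = 3.2118 m/s².

Required deceleration ≈ 3.21 m/s²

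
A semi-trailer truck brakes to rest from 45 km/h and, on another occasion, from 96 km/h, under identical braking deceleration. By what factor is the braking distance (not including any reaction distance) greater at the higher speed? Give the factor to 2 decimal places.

Factor ≈ 4.55

Braking distance d = v²/(2a), so with a fixed, d ∝ v².
Factor = (96/45)² = 2.1333² = 4.5510.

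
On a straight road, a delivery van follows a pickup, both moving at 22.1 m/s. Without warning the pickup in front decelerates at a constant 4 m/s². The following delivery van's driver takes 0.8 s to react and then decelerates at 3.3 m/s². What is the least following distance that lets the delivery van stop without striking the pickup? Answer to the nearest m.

Leader travels v²/(2a_L) = 488.410 / 8.000 = 61.051 m before stopping.
Follower covers v·t_r = 22.1000 × 0.8 = 17.680 m while reacting, then v²/(2a_F) = 488.410 / 6.600 = 74.002 m while braking, for a total of 17.680 + 74.002 = 91.682 m.
Since a_F ≤ a_L and the follower starts braking later, the follower is never slower than the leader, so the closest approach is when both have stopped.
Minimum gap = 91.682 − 61.051 = 30.631 m.

Minimum gap ≈ 31 m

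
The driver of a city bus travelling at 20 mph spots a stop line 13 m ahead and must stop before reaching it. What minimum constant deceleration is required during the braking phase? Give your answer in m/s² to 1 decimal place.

20 mph × 0.44704 = 8.9408 m/s.
v² = 2a·d ⇒ a = v²/(2d) = 8.9408² / (2 × 13.000) = 79.938 / 26.000 = 3.0745 m/s².

Required deceleration ≈ 3.1 m/s²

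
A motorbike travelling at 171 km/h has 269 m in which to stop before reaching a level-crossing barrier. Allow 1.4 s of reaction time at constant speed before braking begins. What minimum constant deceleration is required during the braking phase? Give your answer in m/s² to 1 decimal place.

Required deceleration ≈ 5.6 m/s²

171 km/h ÷ 3.6 = 47.5000 m/s.
Distance covered during reaction = 47.5000 × 1.4 = 66.500 m.
Distance available for braking: 269 − 66.500 = 202.500 m.
v² = 2a·d ⇒ a = v²/(2d) = 47.5000² / (2 × 202.500) = 2256.250 / 405.000 = 5.5710 m/s².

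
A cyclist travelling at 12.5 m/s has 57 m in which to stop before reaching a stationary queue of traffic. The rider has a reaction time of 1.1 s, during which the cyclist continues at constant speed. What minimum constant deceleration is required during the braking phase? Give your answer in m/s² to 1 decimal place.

Distance covered during reaction = 12.5000 × 1.1 = 13.750 m.
Distance available for braking: 57 − 13.750 = 43.250 m.
v² = 2a·d ⇒ a = v²/(2d) = 12.5000² / (2 × 43.250) = 156.250 / 86.500 = 1.8064 m/s².

Required deceleration ≈ 1.8 m/s²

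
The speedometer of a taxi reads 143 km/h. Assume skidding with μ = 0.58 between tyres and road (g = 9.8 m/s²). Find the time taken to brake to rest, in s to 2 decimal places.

143 km/h ÷ 3.6 = 39.7222 m/s.
a = μg = 0.58 × 9.8 = 5.684 m/s².
Braking time = v/a = 39.7222 / 5.684 = 6.988 s.

Braking time ≈ 6.99 s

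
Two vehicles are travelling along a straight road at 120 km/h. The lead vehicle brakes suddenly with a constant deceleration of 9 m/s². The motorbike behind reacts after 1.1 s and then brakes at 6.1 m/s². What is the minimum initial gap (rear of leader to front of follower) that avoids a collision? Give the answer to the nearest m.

120 km/h ÷ 3.6 = 33.3333 m/s.
Leader travels v²/(2a_L) = 1111.109 / 18.000 = 61.728 m before stopping.
Follower covers v·t_r = 33.3333 × 1.1 = 36.667 m while reacting, then v²/(2a_F) = 1111.109 / 12.200 = 91.075 m while braking, for a total of 36.667 + 91.075 = 127.742 m.
Since a_F ≤ a_L and the follower starts braking later, the follower is never slower than the leader, so the closest approach is when both have stopped.
Minimum gap = 127.742 − 61.728 = 66.014 m.

Minimum gap ≈ 66 m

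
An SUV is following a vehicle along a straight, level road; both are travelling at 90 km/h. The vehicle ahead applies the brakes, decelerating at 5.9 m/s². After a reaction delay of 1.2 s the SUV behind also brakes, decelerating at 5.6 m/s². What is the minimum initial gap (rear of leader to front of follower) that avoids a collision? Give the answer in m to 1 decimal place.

Minimum gap ≈ 32.8 m

90 km/h ÷ 3.6 = 25.0000 m/s.
Leader travels v²/(2a_L) = 625.000 / 11.800 = 52.966 m before stopping.
Follower covers v·t_r = 25.0000 × 1.2 = 30.000 m while reacting, then v²/(2a_F) = 625.000 / 11.200 = 55.804 m while braking, for a total of 30.000 + 55.804 = 85.804 m.
Since a_F ≤ a_L and the follower starts braking later, the follower is never slower than the leader, so the closest approach is when both have stopped.
Minimum gap = 85.804 − 52.966 = 32.838 m.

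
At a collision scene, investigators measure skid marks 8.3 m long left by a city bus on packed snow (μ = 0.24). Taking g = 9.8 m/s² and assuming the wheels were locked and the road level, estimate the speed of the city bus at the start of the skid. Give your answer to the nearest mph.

Deceleration a = μg = 0.24 × 9.8 = 2.352 m/s².
v = √(2a·d) = √(2 × 2.352 × 8.3) = √39.043 = 6.2484 m/s.
= 6.2484 ÷ 0.44704 = 13.977 mph.

Initial speed ≈ 14 mph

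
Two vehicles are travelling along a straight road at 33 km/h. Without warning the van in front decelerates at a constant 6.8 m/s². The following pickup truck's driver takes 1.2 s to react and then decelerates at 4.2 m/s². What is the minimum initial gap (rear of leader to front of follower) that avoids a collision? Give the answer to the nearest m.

Minimum gap ≈ 15 m

33 km/h ÷ 3.6 = 9.1667 m/s.
Leader travels v²/(2a_L) = 84.028 / 13.600 = 6.179 m before stopping.
Follower covers v·t_r = 9.1667 × 1.2 = 11.000 m while reacting, then v²/(2a_F) = 84.028 / 8.400 = 10.003 m while braking, for a total of 11.000 + 10.003 = 21.003 m.
Since a_F ≤ a_L and the follower starts braking later, the follower is never slower than the leader, so the closest approach is when both have stopped.
Minimum gap = 21.003 − 6.179 = 14.824 m.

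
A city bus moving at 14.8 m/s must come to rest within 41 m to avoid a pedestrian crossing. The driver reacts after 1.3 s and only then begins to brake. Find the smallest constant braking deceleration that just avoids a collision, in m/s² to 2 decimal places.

Required deceleration ≈ 5.03 m/s²

Distance covered during reaction = 14.8000 × 1.3 = 19.240 m.
Distance available for braking: 41 − 19.240 = 21.760 m.
v² = 2a·d ⇒ a = v²/(2d) = 14.8000² / (2 × 21.760) = 219.040 / 43.520 = 5.0331 m/s².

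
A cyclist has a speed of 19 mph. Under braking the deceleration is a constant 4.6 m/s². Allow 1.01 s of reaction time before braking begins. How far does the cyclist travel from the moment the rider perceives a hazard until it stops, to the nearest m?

19 mph × 0.44704 = 8.4938 m/s.
Reaction distance = v·t_r = 8.4938 × 1.01 = 8.579 m.
Braking distance = v²/(2a) = 8.4938² / (2 × 4.600) = 72.145 / 9.200 = 7.842 m.
Total = 8.579 + 7.842 = 16.421 m.

Total stopping distance ≈ 16 m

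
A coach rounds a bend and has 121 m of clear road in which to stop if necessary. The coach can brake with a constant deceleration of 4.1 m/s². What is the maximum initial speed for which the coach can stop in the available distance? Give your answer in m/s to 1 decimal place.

Maximum speed ≈ 31.5 m/s

v²/(2a) = d ⇒ v = √(2 × 4.100 × 121) = √992.20 = 31.4992 m/s.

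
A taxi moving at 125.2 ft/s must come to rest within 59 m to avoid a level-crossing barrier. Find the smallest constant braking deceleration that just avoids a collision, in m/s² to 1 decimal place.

Required deceleration ≈ 12.3 m/s²

125.2 ft/s × 0.3048 = 38.1610 m/s.
v² = 2a·d ⇒ a = v²/(2d) = 38.1610² / (2 × 59.000) = 1456.262 / 118.000 = 12.3412 m/s².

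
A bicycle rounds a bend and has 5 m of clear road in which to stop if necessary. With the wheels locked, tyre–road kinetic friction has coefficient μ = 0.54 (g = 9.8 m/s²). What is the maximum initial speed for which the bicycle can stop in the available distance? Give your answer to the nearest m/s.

a = μg = 0.54 × 9.8 = 5.292 m/s².
v²/(2a) = d ⇒ v = √(2 × 5.292 × 5) = √52.92 = 7.2746 m/s.

Maximum speed ≈ 7 m/s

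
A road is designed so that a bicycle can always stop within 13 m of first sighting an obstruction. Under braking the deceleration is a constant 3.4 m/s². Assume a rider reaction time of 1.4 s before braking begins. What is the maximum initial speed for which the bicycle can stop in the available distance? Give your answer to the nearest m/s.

Stopping distance: v·t_r + v²/(2a) = 13 with t_r = 1.4 s and a = 3.400 m/s².
So v² + 9.520 v − 88.40 = 0.
Positive root: v = −a·t_r + √((a·t_r)² + 2a·d) = −4.760 + √(22.658 + 88.40) = 5.7784 m/s.

Maximum speed ≈ 6 m/s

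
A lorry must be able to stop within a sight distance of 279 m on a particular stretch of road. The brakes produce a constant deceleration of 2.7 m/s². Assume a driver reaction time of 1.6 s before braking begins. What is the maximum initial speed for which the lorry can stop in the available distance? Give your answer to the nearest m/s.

Maximum speed ≈ 35 m/s

Stopping distance: v·t_r + v²/(2a) = 279 with t_r = 1.6 s and a = 2.700 m/s².
So v² + 8.640 v − 1506.60 = 0.
Positive root: v = −a·t_r + √((a·t_r)² + 2a·d) = −4.320 + √(18.662 + 1506.60) = 34.7346 m/s.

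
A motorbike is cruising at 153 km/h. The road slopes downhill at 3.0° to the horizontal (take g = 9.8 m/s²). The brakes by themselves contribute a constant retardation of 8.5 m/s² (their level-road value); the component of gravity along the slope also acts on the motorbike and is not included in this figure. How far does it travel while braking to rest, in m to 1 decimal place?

Braking distance ≈ 113.1 m

153 km/h ÷ 3.6 = 42.5000 m/s.
Gravity along the downhill slope reduces the braking deceleration: a_eff = 8.500 − 9.8·sin 3.0° = 8.500 − 0.513 = 7.987 m/s².
Braking distance = v²/(2a) = 42.5000² / (2 × 7.987) = 1806.250 / 15.974 = 113.074 m.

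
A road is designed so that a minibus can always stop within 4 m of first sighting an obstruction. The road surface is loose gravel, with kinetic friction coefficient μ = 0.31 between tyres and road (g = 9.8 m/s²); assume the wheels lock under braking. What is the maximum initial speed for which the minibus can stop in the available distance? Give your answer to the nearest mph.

a = μg = 0.31 × 9.8 = 3.038 m/s².
v²/(2a) = d ⇒ v = √(2 × 3.038 × 4) = √24.30 = 4.9295 m/s.
4.9295 m/s ÷ 0.44704 = 11.027 mph.

Maximum speed ≈ 11 mph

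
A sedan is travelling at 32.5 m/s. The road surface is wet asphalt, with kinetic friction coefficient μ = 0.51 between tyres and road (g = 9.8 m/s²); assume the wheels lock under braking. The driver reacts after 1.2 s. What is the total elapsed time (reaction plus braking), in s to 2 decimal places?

a = μg = 0.51 × 9.8 = 4.998 m/s².
Braking time = v/a = 32.5000 / 4.998 = 6.503 s.
Total = 1.2 + 6.503 = 7.703 s.

Total time ≈ 7.70 s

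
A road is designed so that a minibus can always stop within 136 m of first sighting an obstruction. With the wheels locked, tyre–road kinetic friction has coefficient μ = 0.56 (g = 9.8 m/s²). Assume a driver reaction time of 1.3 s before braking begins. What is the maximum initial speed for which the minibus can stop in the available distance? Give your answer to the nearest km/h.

Maximum speed ≈ 116 km/h

a = μg = 0.56 × 9.8 = 5.488 m/s².
Stopping distance: v·t_r + v²/(2a) = 136 with t_r = 1.3 s and a = 5.488 m/s².
So v² + 14.269 v − 1492.74 = 0.
Positive root: v = −a·t_r + √((a·t_r)² + 2a·d) = −7.134 + √(50.894 + 1492.74) = 32.1551 m/s.
32.1551 m/s × 3.6 = 115.758 km/h.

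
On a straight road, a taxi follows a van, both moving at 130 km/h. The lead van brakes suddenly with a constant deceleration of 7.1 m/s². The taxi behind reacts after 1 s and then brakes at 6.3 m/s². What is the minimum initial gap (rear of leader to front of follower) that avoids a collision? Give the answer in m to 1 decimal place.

Minimum gap ≈ 47.8 m

130 km/h ÷ 3.6 = 36.1111 m/s.
Leader travels v²/(2a_L) = 1304.012 / 14.200 = 91.832 m before stopping.
Follower covers v·t_r = 36.1111 × 1 = 36.111 m while reacting, then v²/(2a_F) = 1304.012 / 12.600 = 103.493 m while braking, for a total of 36.111 + 103.493 = 139.604 m.
Since a_F ≤ a_L and the follower starts braking later, the follower is never slower than the leader, so the closest approach is when both have stopped.
Minimum gap = 139.604 − 91.832 = 47.772 m.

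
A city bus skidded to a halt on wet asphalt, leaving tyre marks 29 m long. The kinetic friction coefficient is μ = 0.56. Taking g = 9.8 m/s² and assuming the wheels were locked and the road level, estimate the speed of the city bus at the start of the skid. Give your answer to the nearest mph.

Deceleration a = μg = 0.56 × 9.8 = 5.488 m/s².
v = √(2a·d) = √(2 × 5.488 × 29) = √318.304 = 17.8411 m/s.
= 17.8411 ÷ 0.44704 = 39.909 mph.

Initial speed ≈ 40 mph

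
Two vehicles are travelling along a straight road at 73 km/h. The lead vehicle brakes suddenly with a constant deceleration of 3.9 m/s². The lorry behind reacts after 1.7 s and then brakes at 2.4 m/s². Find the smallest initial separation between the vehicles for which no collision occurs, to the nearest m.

Minimum gap ≈ 67 m

73 km/h ÷ 3.6 = 20.2778 m/s.
Leader travels v²/(2a_L) = 411.189 / 7.800 = 52.717 m before stopping.
Follower covers v·t_r = 20.2778 × 1.7 = 34.472 m while reacting, then v²/(2a_F) = 411.189 / 4.800 = 85.664 m while braking, for a total of 34.472 + 85.664 = 120.136 m.
Since a_F ≤ a_L and the follower starts braking later, the follower is never slower than the leader, so the closest approach is when both have stopped.
Minimum gap = 120.136 − 52.717 = 67.419 m.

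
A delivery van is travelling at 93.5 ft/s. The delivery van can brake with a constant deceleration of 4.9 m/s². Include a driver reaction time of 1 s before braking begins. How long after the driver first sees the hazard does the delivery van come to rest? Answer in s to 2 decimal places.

Total time ≈ 6.82 s

93.5 ft/s × 0.3048 = 28.4988 m/s.
Braking time = v/a = 28.4988 / 4.900 = 5.816 s.
Total = 1 + 5.816 = 6.816 s.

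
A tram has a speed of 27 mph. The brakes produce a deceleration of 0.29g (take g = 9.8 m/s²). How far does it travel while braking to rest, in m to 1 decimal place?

Braking distance ≈ 25.6 m

27 mph × 0.44704 = 12.0701 m/s.
a = 0.29 × 9.8 = 2.842 m/s².
Braking distance = v²/(2a) = 12.0701² / (2 × 2.842) = 145.687 / 5.684 = 25.631 m.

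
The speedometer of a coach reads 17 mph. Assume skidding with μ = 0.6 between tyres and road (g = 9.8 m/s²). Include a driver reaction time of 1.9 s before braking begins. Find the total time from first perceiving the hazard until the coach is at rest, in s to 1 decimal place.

Total time ≈ 3.2 s

17 mph × 0.44704 = 7.5997 m/s.
a = μg = 0.6 × 9.8 = 5.880 m/s².
Braking time = v/a = 7.5997 / 5.880 = 1.292 s.
Total = 1.9 + 1.292 = 3.192 s.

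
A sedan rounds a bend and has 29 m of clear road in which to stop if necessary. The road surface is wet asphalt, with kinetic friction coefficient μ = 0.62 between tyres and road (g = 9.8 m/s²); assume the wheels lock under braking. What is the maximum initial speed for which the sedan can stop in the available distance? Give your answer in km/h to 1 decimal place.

a = μg = 0.62 × 9.8 = 6.076 m/s².
v²/(2a) = d ⇒ v = √(2 × 6.076 × 29) = √352.41 = 18.7726 m/s.
18.7726 m/s × 3.6 = 67.581 km/h.

Maximum speed ≈ 67.6 km/h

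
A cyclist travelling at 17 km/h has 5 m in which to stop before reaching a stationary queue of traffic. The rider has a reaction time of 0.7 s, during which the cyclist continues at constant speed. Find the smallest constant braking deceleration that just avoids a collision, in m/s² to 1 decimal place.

17 km/h ÷ 3.6 = 4.7222 m/s.
Distance covered during reaction = 4.7222 × 0.7 = 3.306 m.
Distance available for braking: 5 − 3.306 = 1.694 m.
v² = 2a·d ⇒ a = v²/(2d) = 4.7222² / (2 × 1.694) = 22.299 / 3.388 = 6.5818 m/s².

Required deceleration ≈ 6.6 m/s²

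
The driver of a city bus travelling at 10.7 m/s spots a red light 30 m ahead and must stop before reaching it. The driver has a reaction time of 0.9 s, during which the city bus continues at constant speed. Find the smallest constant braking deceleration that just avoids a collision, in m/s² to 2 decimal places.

Distance covered during reaction = 10.7000 × 0.9 = 9.630 m.
Distance available for braking: 30 − 9.630 = 20.370 m.
v² = 2a·d ⇒ a = v²/(2d) = 10.7000² / (2 × 20.370) = 114.490 / 40.740 = 2.8103 m/s².

Required deceleration ≈ 2.81 m/s²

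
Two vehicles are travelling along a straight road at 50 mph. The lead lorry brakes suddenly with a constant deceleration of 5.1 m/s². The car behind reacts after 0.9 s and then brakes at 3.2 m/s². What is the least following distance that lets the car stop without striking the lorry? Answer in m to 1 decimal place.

50 mph × 0.44704 = 22.3520 m/s.
Leader travels v²/(2a_L) = 499.612 / 10.200 = 48.982 m before stopping.
Follower covers v·t_r = 22.3520 × 0.9 = 20.117 m while reacting, then v²/(2a_F) = 499.612 / 6.400 = 78.064 m while braking, for a total of 20.117 + 78.064 = 98.181 m.
Since a_F ≤ a_L and the follower starts braking later, the follower is never slower than the leader, so the closest approach is when both have stopped.
Minimum gap = 98.181 − 48.982 = 49.199 m.

Minimum gap ≈ 49.2 m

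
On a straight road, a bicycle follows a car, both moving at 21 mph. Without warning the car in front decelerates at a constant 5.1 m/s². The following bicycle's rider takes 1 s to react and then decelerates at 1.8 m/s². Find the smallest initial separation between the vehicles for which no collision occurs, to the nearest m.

21 mph × 0.44704 = 9.3878 m/s.
Leader travels v²/(2a_L) = 88.131 / 10.200 = 8.640 m before stopping.
Follower covers v·t_r = 9.3878 × 1 = 9.388 m while reacting, then v²/(2a_F) = 88.131 / 3.600 = 24.481 m while braking, for a total of 9.388 + 24.481 = 33.869 m.
Since a_F ≤ a_L and the follower starts braking later, the follower is never slower than the leader, so the closest approach is when both have stopped.
Minimum gap = 33.869 − 8.640 = 25.229 m.

Minimum gap ≈ 25 m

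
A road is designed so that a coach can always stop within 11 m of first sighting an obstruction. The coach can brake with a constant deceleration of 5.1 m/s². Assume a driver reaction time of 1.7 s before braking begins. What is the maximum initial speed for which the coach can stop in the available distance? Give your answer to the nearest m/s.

Stopping distance: v·t_r + v²/(2a) = 11 with t_r = 1.7 s and a = 5.100 m/s².
So v² + 17.340 v − 112.20 = 0.
Positive root: v = −a·t_r + √((a·t_r)² + 2a·d) = −8.670 + √(75.169 + 112.20) = 5.0183 m/s.

Maximum speed ≈ 5 m/s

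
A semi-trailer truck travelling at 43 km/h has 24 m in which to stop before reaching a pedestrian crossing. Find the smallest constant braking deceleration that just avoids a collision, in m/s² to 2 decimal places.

43 km/h ÷ 3.6 = 11.9444 m/s.
v² = 2a·d ⇒ a = v²/(2d) = 11.9444² / (2 × 24.000) = 142.669 / 48.000 = 2.9723 m/s².

Required deceleration ≈ 2.97 m/s²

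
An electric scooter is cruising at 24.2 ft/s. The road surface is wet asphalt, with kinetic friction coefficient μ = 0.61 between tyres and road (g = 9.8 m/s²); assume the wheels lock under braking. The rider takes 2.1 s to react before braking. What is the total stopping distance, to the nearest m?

Total stopping distance ≈ 20 m

24.2 ft/s × 0.3048 = 7.3762 m/s.
a = μg = 0.61 × 9.8 = 5.978 m/s².
Reaction distance = v·t_r = 7.3762 × 2.1 = 15.490 m.
Braking distance = v²/(2a) = 7.3762² / (2 × 5.978) = 54.408 / 11.956 = 4.551 m.
Total = 15.490 + 4.551 = 20.041 m.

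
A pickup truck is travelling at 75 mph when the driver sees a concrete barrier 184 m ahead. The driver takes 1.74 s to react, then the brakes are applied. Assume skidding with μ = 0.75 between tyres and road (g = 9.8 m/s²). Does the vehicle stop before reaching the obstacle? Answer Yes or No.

Yes

75 mph × 0.44704 = 33.5280 m/s.
a = μg = 0.75 × 9.8 = 7.350 m/s².
Reaction distance = 33.5280 × 1.74 = 58.339 m.
Braking distance = v²/(2a) = 1124.127 / 14.700 = 76.471 m.
Total stopping distance = 58.339 + 76.471 = 134.810 m, vs 184 m available — it stops with 184 − 134.810 = 49.190 m to spare.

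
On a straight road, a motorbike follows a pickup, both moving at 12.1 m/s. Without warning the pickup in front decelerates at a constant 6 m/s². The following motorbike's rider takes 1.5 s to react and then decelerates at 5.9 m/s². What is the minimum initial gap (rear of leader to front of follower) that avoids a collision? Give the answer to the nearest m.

Minimum gap ≈ 18 m

Leader travels v²/(2a_L) = 146.410 / 12.000 = 12.201 m before stopping.
Follower covers v·t_r = 12.1000 × 1.5 = 18.150 m while reacting, then v²/(2a_F) = 146.410 / 11.800 = 12.408 m while braking, for a total of 18.150 + 12.408 = 30.558 m.
Since a_F ≤ a_L and the follower starts braking later, the follower is never slower than the leader, so the closest approach is when both have stopped.
Minimum gap = 30.558 − 12.201 = 18.357 m.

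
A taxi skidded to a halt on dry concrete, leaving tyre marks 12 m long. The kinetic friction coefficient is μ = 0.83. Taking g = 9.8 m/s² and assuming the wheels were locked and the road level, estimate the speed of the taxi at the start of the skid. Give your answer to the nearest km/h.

Initial speed ≈ 50 km/h

Deceleration a = μg = 0.83 × 9.8 = 8.134 m/s².
v = √(2a·d) = √(2 × 8.134 × 12) = √195.216 = 13.9720 m/s.
= 13.9720 × 3.6 = 50.299 km/h.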